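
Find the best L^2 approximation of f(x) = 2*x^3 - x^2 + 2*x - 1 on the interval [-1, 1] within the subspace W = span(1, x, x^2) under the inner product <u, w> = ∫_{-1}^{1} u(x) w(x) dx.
g(x) = -x^2 + 16*x/5 - 1

The best approximation g ∈ W is the orthogonal projection of f onto W. Writing g = a_0 + a_1 x + a_2 x^2, the coefficients solve the normal equations G · a = b where
  G_{ij} = <φ_i, φ_j> and b_i = <f, φ_i>, with φ_0 = 1, φ_1 = x, φ_2 = x^2.
G =
  [2, 0, 2/3]
  [0, 2/3, 0]
  [2/3, 0, 2/5],
b = (-8/3, 32/15, -16/15).
Solving gives a_0 = -1, a_1 = 16/5, a_2 = -1, so
  g(x) = -x^2 + 16*x/5 - 1.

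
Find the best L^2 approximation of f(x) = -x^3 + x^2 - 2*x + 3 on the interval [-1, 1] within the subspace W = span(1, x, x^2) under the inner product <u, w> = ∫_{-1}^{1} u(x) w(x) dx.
g(x) = x^2 - 13*x/5 + 3

The best approximation g ∈ W is the orthogonal projection of f onto W. Writing g = a_0 + a_1 x + a_2 x^2, the coefficients solve the normal equations G · a = b where
  G_{ij} = <φ_i, φ_j> and b_i = <f, φ_i>, with φ_0 = 1, φ_1 = x, φ_2 = x^2.
G =
  [2, 0, 2/3]
  [0, 2/3, 0]
  [2/3, 0, 2/5],
b = (20/3, -26/15, 12/5).
Solving gives a_0 = 3, a_1 = -13/5, a_2 = 1, so
  g(x) = x^2 - 13*x/5 + 3.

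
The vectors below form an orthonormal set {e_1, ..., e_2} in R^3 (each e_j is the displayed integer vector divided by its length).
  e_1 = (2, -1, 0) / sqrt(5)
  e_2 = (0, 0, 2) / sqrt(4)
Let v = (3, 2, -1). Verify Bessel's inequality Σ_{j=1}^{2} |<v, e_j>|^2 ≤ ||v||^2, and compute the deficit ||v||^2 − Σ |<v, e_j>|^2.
Σ |<v, e_j>|^2 = 21/5; ||v||^2 = 14; deficit = 49/5

Write each e_j = u_j / sqrt(<u_j, u_j>) where u_j is the displayed integer vector. Then <v, e_j> = <v, u_j> / sqrt(<u_j, u_j>), so |<v, e_j>|^2 = <v, u_j>^2 / <u_j, u_j>.
Coefficients: <v, e_1> = 4/sqrt(5), <v, e_2> = -2/sqrt(4).
Square and sum: Σ |<v, e_j>|^2 = 21/5.
Compute ||v||^2 = v·v = 14.
Deficit = 14 − 21/5 = 49/5 ≥ 0, confirming Bessel's inequality. (The deficit equals ||v − Σ <v,e_j> e_j||^2, the squared distance from v to span{e_j}.)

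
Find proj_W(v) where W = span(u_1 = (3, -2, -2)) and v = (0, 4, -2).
proj_W(v) = (-12/17, 8/17, 8/17)

Set up U = [u_1 | ... | u_1] ∈ R^(3×1). The projector onto W = col(U) is P = U (U^T U)^(-1) U^T.
Compute U^T U =
  [17],
and U^T v = (-4).
Solve U^T U · c = U^T v for the coefficients: c = (-4/17). The projection is proj_W(v) = U c.
Check: (v - proj_W(v)) · u_1 = 0  (should be 0).
Result: proj_W(v) = (-12/17, 8/17, 8/17).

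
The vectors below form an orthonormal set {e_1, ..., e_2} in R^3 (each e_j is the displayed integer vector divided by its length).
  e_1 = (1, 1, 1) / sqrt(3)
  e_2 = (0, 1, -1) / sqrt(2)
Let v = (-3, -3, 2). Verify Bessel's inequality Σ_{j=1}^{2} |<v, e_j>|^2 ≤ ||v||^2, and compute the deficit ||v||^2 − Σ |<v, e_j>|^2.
Σ |<v, e_j>|^2 = 107/6; ||v||^2 = 22; deficit = 25/6

Write each e_j = u_j / sqrt(<u_j, u_j>) where u_j is the displayed integer vector. Then <v, e_j> = <v, u_j> / sqrt(<u_j, u_j>), so |<v, e_j>|^2 = <v, u_j>^2 / <u_j, u_j>.
Coefficients: <v, e_1> = -4/sqrt(3), <v, e_2> = -5/sqrt(2).
Square and sum: Σ |<v, e_j>|^2 = 107/6.
Compute ||v||^2 = v·v = 22.
Deficit = 22 − 107/6 = 25/6 ≥ 0, confirming Bessel's inequality. (The deficit equals ||v − Σ <v,e_j> e_j||^2, the squared distance from v to span{e_j}.)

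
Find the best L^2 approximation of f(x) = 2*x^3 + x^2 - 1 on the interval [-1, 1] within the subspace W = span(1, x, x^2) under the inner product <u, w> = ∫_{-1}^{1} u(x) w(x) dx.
g(x) = x^2 + 6*x/5 - 1

The best approximation g ∈ W is the orthogonal projection of f onto W. Writing g = a_0 + a_1 x + a_2 x^2, the coefficients solve the normal equations G · a = b where
  G_{ij} = <φ_i, φ_j> and b_i = <f, φ_i>, with φ_0 = 1, φ_1 = x, φ_2 = x^2.
G =
  [2, 0, 2/3]
  [0, 2/3, 0]
  [2/3, 0, 2/5],
b = (-4/3, 4/5, -4/15).
Solving gives a_0 = -1, a_1 = 6/5, a_2 = 1, so
  g(x) = x^2 + 6*x/5 - 1.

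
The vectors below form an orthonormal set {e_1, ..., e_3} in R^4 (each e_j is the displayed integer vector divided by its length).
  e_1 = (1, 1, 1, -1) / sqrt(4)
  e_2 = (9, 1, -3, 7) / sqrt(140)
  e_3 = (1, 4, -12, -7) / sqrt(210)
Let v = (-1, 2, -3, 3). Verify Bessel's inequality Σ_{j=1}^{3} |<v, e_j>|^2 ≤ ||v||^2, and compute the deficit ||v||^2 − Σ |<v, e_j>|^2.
Σ |<v, e_j>|^2 = 37/3; ||v||^2 = 23; deficit = 32/3

Write each e_j = u_j / sqrt(<u_j, u_j>) where u_j is the displayed integer vector. Then <v, e_j> = <v, u_j> / sqrt(<u_j, u_j>), so |<v, e_j>|^2 = <v, u_j>^2 / <u_j, u_j>.
Coefficients: <v, e_1> = -5/sqrt(4), <v, e_2> = 23/sqrt(140), <v, e_3> = 22/sqrt(210).
Square and sum: Σ |<v, e_j>|^2 = 37/3.
Compute ||v||^2 = v·v = 23.
Deficit = 23 − 37/3 = 32/3 ≥ 0, confirming Bessel's inequality. (The deficit equals ||v − Σ <v,e_j> e_j||^2, the squared distance from v to span{e_j}.)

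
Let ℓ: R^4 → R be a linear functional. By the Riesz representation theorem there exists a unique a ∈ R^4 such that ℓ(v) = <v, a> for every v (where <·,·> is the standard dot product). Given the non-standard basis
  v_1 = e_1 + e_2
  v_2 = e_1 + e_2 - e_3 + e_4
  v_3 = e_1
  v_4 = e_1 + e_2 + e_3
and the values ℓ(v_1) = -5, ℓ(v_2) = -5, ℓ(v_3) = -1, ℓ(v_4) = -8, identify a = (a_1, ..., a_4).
a = (-1, -4, -3, -3)

Write a = (a_1, ..., a_4) in the standard basis. For each basis vector v_i, ℓ(v_i) = <v_i, a> is a linear equation in the a_j's. Collect the n equations into a matrix system V a = ℓ, where row i of V is v_i (expressed in the standard basis). Since V is invertible (lower-triangular with 1s on the diagonal, up to permutation), solve by back-substitution:
  V =
[[1, 1, 0, 0],
 [1, 1, -1, 1],
 [1, 0, 0, 0],
 [1, 1, 1, 0]]
  V a = (-5, -5, -1, -8)
Solving gives a = (-1, -4, -3, -3).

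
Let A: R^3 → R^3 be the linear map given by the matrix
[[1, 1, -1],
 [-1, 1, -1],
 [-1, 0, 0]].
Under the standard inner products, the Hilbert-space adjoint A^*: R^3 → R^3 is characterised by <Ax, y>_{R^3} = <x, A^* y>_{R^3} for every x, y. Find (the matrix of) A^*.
A^* = A^T =
[[1, -1, -1],
 [1, 1, 0],
 [-1, -1, 0]]

For real matrices with standard dot products, the defining identity <Ax, y> = <x, A^* y> gives (Ax)^T y = x^T (A^*) y, i.e. x^T A^T y = x^T (A^*) y. Since this holds for all x, y, we must have A^* = A^T. Therefore
A^* =
[[1, -1, -1],
 [1, 1, 0],
 [-1, -1, 0]].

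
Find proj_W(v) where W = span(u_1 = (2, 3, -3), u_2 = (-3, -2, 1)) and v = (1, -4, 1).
proj_W(v) = (5/83, -150/83, 213/83)

Set up U = [u_1 | ... | u_2] ∈ R^(3×2). The projector onto W = col(U) is P = U (U^T U)^(-1) U^T.
Compute U^T U =
  [22, -15]
  [-15, 14],
and U^T v = (-13, 6).
Solve U^T U · c = U^T v for the coefficients: c = (-92/83, -63/83). The projection is proj_W(v) = U c.
Check: (v - proj_W(v)) · u_1 = 0  (should be 0).
Check: (v - proj_W(v)) · u_2 = 0  (should be 0).
Result: proj_W(v) = (5/83, -150/83, 213/83).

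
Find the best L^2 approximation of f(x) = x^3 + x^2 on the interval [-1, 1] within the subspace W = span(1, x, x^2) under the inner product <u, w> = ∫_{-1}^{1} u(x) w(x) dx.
g(x) = x^2 + 3*x/5

The best approximation g ∈ W is the orthogonal projection of f onto W. Writing g = a_0 + a_1 x + a_2 x^2, the coefficients solve the normal equations G · a = b where
  G_{ij} = <φ_i, φ_j> and b_i = <f, φ_i>, with φ_0 = 1, φ_1 = x, φ_2 = x^2.
G =
  [2, 0, 2/3]
  [0, 2/3, 0]
  [2/3, 0, 2/5],
b = (2/3, 2/5, 2/5).
Solving gives a_0 = 0, a_1 = 3/5, a_2 = 1, so
  g(x) = x^2 + 3*x/5.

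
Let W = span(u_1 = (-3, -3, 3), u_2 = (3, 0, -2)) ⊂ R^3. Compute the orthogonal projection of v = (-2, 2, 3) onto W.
proj_W(v) = (-3, 3/2, 3/2)

Set up U = [u_1 | ... | u_2] ∈ R^(3×2). The projector onto W = col(U) is P = U (U^T U)^(-1) U^T.
Compute U^T U =
  [27, -15]
  [-15, 13],
and U^T v = (9, -12).
Solve U^T U · c = U^T v for the coefficients: c = (-1/2, -3/2). The projection is proj_W(v) = U c.
Check: (v - proj_W(v)) · u_1 = 0  (should be 0).
Check: (v - proj_W(v)) · u_2 = 0  (should be 0).
Result: proj_W(v) = (-3, 3/2, 3/2).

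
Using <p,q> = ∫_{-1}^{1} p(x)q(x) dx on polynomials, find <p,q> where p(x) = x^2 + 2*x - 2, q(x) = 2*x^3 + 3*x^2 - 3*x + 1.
<p,q> = -128/15

Expand the product: p(x)·q(x) = 2*x^5 + 7*x^4 - x^3 - 11*x^2 + 8*x - 2.
∫_{-1}^{1} of each monomial x^k gives [2/(k+1) if k even, 0 if k odd]. Integrating term-by-term (or equivalently evaluating the antiderivative F(x) = x^6/3 + 7*x^5/5 - x^4/4 - 11*x^3/3 + 4*x^2 - 2*x at the endpoints):
  F(1) − F(−1) = -11/60 − (167/20) = -128/15.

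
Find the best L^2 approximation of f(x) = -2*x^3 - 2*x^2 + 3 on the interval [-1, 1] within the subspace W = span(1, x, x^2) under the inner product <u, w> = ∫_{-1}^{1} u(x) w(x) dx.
g(x) = -2*x^2 - 6*x/5 + 3

The best approximation g ∈ W is the orthogonal projection of f onto W. Writing g = a_0 + a_1 x + a_2 x^2, the coefficients solve the normal equations G · a = b where
  G_{ij} = <φ_i, φ_j> and b_i = <f, φ_i>, with φ_0 = 1, φ_1 = x, φ_2 = x^2.
G =
  [2, 0, 2/3]
  [0, 2/3, 0]
  [2/3, 0, 2/5],
b = (14/3, -4/5, 6/5).
Solving gives a_0 = 3, a_1 = -6/5, a_2 = -2, so
  g(x) = -2*x^2 - 6*x/5 + 3.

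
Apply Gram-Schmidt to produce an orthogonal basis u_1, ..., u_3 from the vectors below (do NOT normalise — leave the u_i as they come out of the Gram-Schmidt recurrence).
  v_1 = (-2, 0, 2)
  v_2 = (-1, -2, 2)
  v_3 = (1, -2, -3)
Orthogonal basis:
  u_1 = (-2, 0, 2)
  u_2 = (1/2, -2, 1/2)
  u_3 = (-4/3, -2/3, -4/3)

Apply the Gram-Schmidt recurrence
  u_1 = v_1
  u_i = v_i − Σ_{j<i} ((v_i · u_j) / (u_j · u_j)) · u_j.

Step by step this gives:
  u_1 = (-2, 0, 2)
  u_2 = (1/2, -2, 1/2)
  u_3 = (-4/3, -2/3, -4/3)

Orthogonality check:
  u_2 · u_1 = 0 (should be 0)
  u_3 · u_1 = 0 (should be 0)
  u_3 · u_2 = 0 (should be 0)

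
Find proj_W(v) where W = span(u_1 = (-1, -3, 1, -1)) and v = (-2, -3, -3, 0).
proj_W(v) = (-2/3, -2, 2/3, -2/3)

Set up U = [u_1 | ... | u_1] ∈ R^(4×1). The projector onto W = col(U) is P = U (U^T U)^(-1) U^T.
Compute U^T U =
  [12],
and U^T v = (8).
Solve U^T U · c = U^T v for the coefficients: c = (2/3). The projection is proj_W(v) = U c.
Check: (v - proj_W(v)) · u_1 = 0  (should be 0).
Result: proj_W(v) = (-2/3, -2, 2/3, -2/3).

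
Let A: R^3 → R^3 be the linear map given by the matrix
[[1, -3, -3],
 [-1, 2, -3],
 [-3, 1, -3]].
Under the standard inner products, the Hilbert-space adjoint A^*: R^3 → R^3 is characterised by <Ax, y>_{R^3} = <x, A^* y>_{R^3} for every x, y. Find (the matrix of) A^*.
A^* = A^T =
[[1, -1, -3],
 [-3, 2, 1],
 [-3, -3, -3]]

For real matrices with standard dot products, the defining identity <Ax, y> = <x, A^* y> gives (Ax)^T y = x^T (A^*) y, i.e. x^T A^T y = x^T (A^*) y. Since this holds for all x, y, we must have A^* = A^T. Therefore
A^* =
[[1, -1, -3],
 [-3, 2, 1],
 [-3, -3, -3]].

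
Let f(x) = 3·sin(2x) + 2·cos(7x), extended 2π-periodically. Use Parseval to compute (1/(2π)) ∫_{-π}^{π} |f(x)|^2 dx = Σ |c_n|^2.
Σ |c_n|^2 = 13/2

Expand |f|^2 and use orthogonality of {sin(nx), cos(mx)} on [-π, π]:
  ∫_{-π}^{π} sin(nx)^2 dx = π, ∫ cos(mx)^2 dx = π, and cross terms integrate to 0.
So ∫_{-π}^{π} f(x)^2 dx = 3^2 · π + 2^2 · π = (9 + 4)π.
Divide by 2π: (9 + 4)/2 = 13/2.
By Parseval, this equals Σ |c_n|^2.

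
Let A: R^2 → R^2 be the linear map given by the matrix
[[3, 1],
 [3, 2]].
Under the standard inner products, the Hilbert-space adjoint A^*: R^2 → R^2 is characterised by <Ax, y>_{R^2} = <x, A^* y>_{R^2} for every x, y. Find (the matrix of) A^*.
A^* = A^T =
[[3, 3],
 [1, 2]]

For real matrices with standard dot products, the defining identity <Ax, y> = <x, A^* y> gives (Ax)^T y = x^T (A^*) y, i.e. x^T A^T y = x^T (A^*) y. Since this holds for all x, y, we must have A^* = A^T. Therefore
A^* =
[[3, 3],
 [1, 2]].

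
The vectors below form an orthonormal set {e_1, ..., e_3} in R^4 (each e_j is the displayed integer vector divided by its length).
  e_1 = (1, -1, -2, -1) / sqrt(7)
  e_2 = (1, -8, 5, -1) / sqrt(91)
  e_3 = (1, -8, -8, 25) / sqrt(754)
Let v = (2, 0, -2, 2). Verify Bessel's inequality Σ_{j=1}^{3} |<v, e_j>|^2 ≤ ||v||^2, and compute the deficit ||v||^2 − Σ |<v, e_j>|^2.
Σ |<v, e_j>|^2 = 276/29; ||v||^2 = 12; deficit = 72/29

Write each e_j = u_j / sqrt(<u_j, u_j>) where u_j is the displayed integer vector. Then <v, e_j> = <v, u_j> / sqrt(<u_j, u_j>), so |<v, e_j>|^2 = <v, u_j>^2 / <u_j, u_j>.
Coefficients: <v, e_1> = 4/sqrt(7), <v, e_2> = -10/sqrt(91), <v, e_3> = 68/sqrt(754).
Square and sum: Σ |<v, e_j>|^2 = 276/29.
Compute ||v||^2 = v·v = 12.
Deficit = 12 − 276/29 = 72/29 ≥ 0, confirming Bessel's inequality. (The deficit equals ||v − Σ <v,e_j> e_j||^2, the squared distance from v to span{e_j}.)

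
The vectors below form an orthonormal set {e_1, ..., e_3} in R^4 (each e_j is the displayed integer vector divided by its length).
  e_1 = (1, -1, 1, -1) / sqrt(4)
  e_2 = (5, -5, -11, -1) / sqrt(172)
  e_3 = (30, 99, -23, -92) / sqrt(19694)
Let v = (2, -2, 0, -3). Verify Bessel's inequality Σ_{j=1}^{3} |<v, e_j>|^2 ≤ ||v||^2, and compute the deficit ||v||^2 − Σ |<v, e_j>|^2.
Σ |<v, e_j>|^2 = 3731/229; ||v||^2 = 17; deficit = 162/229

Write each e_j = u_j / sqrt(<u_j, u_j>) where u_j is the displayed integer vector. Then <v, e_j> = <v, u_j> / sqrt(<u_j, u_j>), so |<v, e_j>|^2 = <v, u_j>^2 / <u_j, u_j>.
Coefficients: <v, e_1> = 7/sqrt(4), <v, e_2> = 23/sqrt(172), <v, e_3> = 138/sqrt(19694).
Square and sum: Σ |<v, e_j>|^2 = 3731/229.
Compute ||v||^2 = v·v = 17.
Deficit = 17 − 3731/229 = 162/229 ≥ 0, confirming Bessel's inequality. (The deficit equals ||v − Σ <v,e_j> e_j||^2, the squared distance from v to span{e_j}.)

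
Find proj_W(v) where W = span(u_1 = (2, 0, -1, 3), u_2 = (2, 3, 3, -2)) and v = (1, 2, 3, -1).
proj_W(v) = (158/113, 246/113, 249/113, -173/113)

Set up U = [u_1 | ... | u_2] ∈ R^(4×2). The projector onto W = col(U) is P = U (U^T U)^(-1) U^T.
Compute U^T U =
  [14, -5]
  [-5, 26],
and U^T v = (-4, 19).
Solve U^T U · c = U^T v for the coefficients: c = (-3/113, 82/113). The projection is proj_W(v) = U c.
Check: (v - proj_W(v)) · u_1 = 0  (should be 0).
Check: (v - proj_W(v)) · u_2 = 0  (should be 0).
Result: proj_W(v) = (158/113, 246/113, 249/113, -173/113).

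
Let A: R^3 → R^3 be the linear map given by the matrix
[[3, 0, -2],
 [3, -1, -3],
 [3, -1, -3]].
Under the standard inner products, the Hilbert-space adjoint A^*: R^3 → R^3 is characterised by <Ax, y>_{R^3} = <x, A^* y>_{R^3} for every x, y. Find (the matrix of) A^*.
A^* = A^T =
[[3, 3, 3],
 [0, -1, -1],
 [-2, -3, -3]]

For real matrices with standard dot products, the defining identity <Ax, y> = <x, A^* y> gives (Ax)^T y = x^T (A^*) y, i.e. x^T A^T y = x^T (A^*) y. Since this holds for all x, y, we must have A^* = A^T. Therefore
A^* =
[[3, 3, 3],
 [0, -1, -1],
 [-2, -3, -3]].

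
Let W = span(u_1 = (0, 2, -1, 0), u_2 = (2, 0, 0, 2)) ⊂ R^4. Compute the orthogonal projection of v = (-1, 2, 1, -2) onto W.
proj_W(v) = (-3/2, 6/5, -3/5, -3/2)

Set up U = [u_1 | ... | u_2] ∈ R^(4×2). The projector onto W = col(U) is P = U (U^T U)^(-1) U^T.
Compute U^T U =
  [5, 0]
  [0, 8],
and U^T v = (3, -6).
Solve U^T U · c = U^T v for the coefficients: c = (3/5, -3/4). The projection is proj_W(v) = U c.
Check: (v - proj_W(v)) · u_1 = 0  (should be 0).
Check: (v - proj_W(v)) · u_2 = 0  (should be 0).
Result: proj_W(v) = (-3/2, 6/5, -3/5, -3/2).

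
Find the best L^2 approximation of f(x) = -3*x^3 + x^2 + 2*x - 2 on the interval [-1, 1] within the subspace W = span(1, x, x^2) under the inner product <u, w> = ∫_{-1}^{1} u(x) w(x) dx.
g(x) = x^2 + x/5 - 2

The best approximation g ∈ W is the orthogonal projection of f onto W. Writing g = a_0 + a_1 x + a_2 x^2, the coefficients solve the normal equations G · a = b where
  G_{ij} = <φ_i, φ_j> and b_i = <f, φ_i>, with φ_0 = 1, φ_1 = x, φ_2 = x^2.
G =
  [2, 0, 2/3]
  [0, 2/3, 0]
  [2/3, 0, 2/5],
b = (-10/3, 2/15, -14/15).
Solving gives a_0 = -2, a_1 = 1/5, a_2 = 1, so
  g(x) = x^2 + x/5 - 2.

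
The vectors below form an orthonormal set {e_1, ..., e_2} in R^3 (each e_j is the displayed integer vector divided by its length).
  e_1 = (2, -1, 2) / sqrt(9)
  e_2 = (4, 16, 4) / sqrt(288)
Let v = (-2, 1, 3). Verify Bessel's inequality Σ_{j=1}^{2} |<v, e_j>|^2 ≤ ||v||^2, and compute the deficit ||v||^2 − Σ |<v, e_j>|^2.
Σ |<v, e_j>|^2 = 3/2; ||v||^2 = 14; deficit = 25/2

Write each e_j = u_j / sqrt(<u_j, u_j>) where u_j is the displayed integer vector. Then <v, e_j> = <v, u_j> / sqrt(<u_j, u_j>), so |<v, e_j>|^2 = <v, u_j>^2 / <u_j, u_j>.
Coefficients: <v, e_1> = 1/sqrt(9), <v, e_2> = 20/sqrt(288).
Square and sum: Σ |<v, e_j>|^2 = 3/2.
Compute ||v||^2 = v·v = 14.
Deficit = 14 − 3/2 = 25/2 ≥ 0, confirming Bessel's inequality. (The deficit equals ||v − Σ <v,e_j> e_j||^2, the squared distance from v to span{e_j}.)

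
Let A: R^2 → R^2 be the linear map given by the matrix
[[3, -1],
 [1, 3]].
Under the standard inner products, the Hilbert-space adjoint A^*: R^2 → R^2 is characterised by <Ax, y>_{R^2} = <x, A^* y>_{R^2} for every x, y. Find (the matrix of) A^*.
A^* = A^T =
[[3, 1],
 [-1, 3]]

For real matrices with standard dot products, the defining identity <Ax, y> = <x, A^* y> gives (Ax)^T y = x^T (A^*) y, i.e. x^T A^T y = x^T (A^*) y. Since this holds for all x, y, we must have A^* = A^T. Therefore
A^* =
[[3, 1],
 [-1, 3]].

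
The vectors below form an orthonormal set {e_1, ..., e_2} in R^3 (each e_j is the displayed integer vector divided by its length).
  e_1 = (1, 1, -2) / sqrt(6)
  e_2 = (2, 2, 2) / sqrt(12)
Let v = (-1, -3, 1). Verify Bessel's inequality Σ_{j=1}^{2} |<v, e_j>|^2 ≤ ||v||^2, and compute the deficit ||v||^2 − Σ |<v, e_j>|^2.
Σ |<v, e_j>|^2 = 9; ||v||^2 = 11; deficit = 2

Write each e_j = u_j / sqrt(<u_j, u_j>) where u_j is the displayed integer vector. Then <v, e_j> = <v, u_j> / sqrt(<u_j, u_j>), so |<v, e_j>|^2 = <v, u_j>^2 / <u_j, u_j>.
Coefficients: <v, e_1> = -6/sqrt(6), <v, e_2> = -6/sqrt(12).
Square and sum: Σ |<v, e_j>|^2 = 9.
Compute ||v||^2 = v·v = 11.
Deficit = 11 − 9 = 2 ≥ 0, confirming Bessel's inequality. (The deficit equals ||v − Σ <v,e_j> e_j||^2, the squared distance from v to span{e_j}.)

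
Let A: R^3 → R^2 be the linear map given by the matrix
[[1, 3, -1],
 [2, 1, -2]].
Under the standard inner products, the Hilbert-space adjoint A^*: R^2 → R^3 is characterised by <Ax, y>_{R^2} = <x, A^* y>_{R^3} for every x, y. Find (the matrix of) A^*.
A^* = A^T =
[[1, 2],
 [3, 1],
 [-1, -2]]

For real matrices with standard dot products, the defining identity <Ax, y> = <x, A^* y> gives (Ax)^T y = x^T (A^*) y, i.e. x^T A^T y = x^T (A^*) y. Since this holds for all x, y, we must have A^* = A^T. Therefore
A^* =
[[1, 2],
 [3, 1],
 [-1, -2]].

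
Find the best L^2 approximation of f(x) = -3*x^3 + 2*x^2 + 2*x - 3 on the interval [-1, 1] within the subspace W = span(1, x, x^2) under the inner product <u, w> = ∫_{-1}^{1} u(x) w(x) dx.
g(x) = 2*x^2 + x/5 - 3

The best approximation g ∈ W is the orthogonal projection of f onto W. Writing g = a_0 + a_1 x + a_2 x^2, the coefficients solve the normal equations G · a = b where
  G_{ij} = <φ_i, φ_j> and b_i = <f, φ_i>, with φ_0 = 1, φ_1 = x, φ_2 = x^2.
G =
  [2, 0, 2/3]
  [0, 2/3, 0]
  [2/3, 0, 2/5],
b = (-14/3, 2/15, -6/5).
Solving gives a_0 = -3, a_1 = 1/5, a_2 = 2, so
  g(x) = 2*x^2 + x/5 - 3.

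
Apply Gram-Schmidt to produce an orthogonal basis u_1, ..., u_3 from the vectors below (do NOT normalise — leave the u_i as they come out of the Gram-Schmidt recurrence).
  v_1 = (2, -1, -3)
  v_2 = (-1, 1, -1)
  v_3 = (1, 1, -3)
Orthogonal basis:
  u_1 = (2, -1, -3)
  u_2 = (-1, 1, -1)
  u_3 = (4/7, 5/7, 1/7)

Apply the Gram-Schmidt recurrence
  u_1 = v_1
  u_i = v_i − Σ_{j<i} ((v_i · u_j) / (u_j · u_j)) · u_j.

Step by step this gives:
  u_1 = (2, -1, -3)
  u_2 = (-1, 1, -1)
  u_3 = (4/7, 5/7, 1/7)

Orthogonality check:
  u_2 · u_1 = 0 (should be 0)
  u_3 · u_1 = 0 (should be 0)
  u_3 · u_2 = 0 (should be 0)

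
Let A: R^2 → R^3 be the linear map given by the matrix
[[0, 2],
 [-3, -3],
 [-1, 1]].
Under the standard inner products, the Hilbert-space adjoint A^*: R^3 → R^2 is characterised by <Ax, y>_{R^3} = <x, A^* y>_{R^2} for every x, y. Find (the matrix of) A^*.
A^* = A^T =
[[0, -3, -1],
 [2, -3, 1]]

For real matrices with standard dot products, the defining identity <Ax, y> = <x, A^* y> gives (Ax)^T y = x^T (A^*) y, i.e. x^T A^T y = x^T (A^*) y. Since this holds for all x, y, we must have A^* = A^T. Therefore
A^* =
[[0, -3, -1],
 [2, -3, 1]].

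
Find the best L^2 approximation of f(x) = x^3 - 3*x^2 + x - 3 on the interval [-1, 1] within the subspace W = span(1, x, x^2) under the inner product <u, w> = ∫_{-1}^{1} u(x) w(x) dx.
g(x) = -3*x^2 + 8*x/5 - 3

The best approximation g ∈ W is the orthogonal projection of f onto W. Writing g = a_0 + a_1 x + a_2 x^2, the coefficients solve the normal equations G · a = b where
  G_{ij} = <φ_i, φ_j> and b_i = <f, φ_i>, with φ_0 = 1, φ_1 = x, φ_2 = x^2.
G =
  [2, 0, 2/3]
  [0, 2/3, 0]
  [2/3, 0, 2/5],
b = (-8, 16/15, -16/5).
Solving gives a_0 = -3, a_1 = 8/5, a_2 = -3, so
  g(x) = -3*x^2 + 8*x/5 - 3.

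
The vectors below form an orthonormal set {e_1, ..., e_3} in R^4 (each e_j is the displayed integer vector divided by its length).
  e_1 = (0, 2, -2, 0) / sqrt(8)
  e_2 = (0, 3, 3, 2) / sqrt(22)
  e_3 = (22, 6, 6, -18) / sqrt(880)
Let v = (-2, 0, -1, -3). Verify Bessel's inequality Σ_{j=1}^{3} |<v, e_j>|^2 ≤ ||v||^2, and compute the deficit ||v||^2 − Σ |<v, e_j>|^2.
Σ |<v, e_j>|^2 = 21/5; ||v||^2 = 14; deficit = 49/5

Write each e_j = u_j / sqrt(<u_j, u_j>) where u_j is the displayed integer vector. Then <v, e_j> = <v, u_j> / sqrt(<u_j, u_j>), so |<v, e_j>|^2 = <v, u_j>^2 / <u_j, u_j>.
Coefficients: <v, e_1> = 2/sqrt(8), <v, e_2> = -9/sqrt(22), <v, e_3> = 4/sqrt(880).
Square and sum: Σ |<v, e_j>|^2 = 21/5.
Compute ||v||^2 = v·v = 14.
Deficit = 14 − 21/5 = 49/5 ≥ 0, confirming Bessel's inequality. (The deficit equals ||v − Σ <v,e_j> e_j||^2, the squared distance from v to span{e_j}.)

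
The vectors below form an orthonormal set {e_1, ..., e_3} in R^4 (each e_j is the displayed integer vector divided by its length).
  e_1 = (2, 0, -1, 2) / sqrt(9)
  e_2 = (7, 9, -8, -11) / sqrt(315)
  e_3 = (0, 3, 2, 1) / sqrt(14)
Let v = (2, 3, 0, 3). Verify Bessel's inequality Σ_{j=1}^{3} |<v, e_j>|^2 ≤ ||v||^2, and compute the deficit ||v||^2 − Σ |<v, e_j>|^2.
Σ |<v, e_j>|^2 = 108/5; ||v||^2 = 22; deficit = 2/5

Write each e_j = u_j / sqrt(<u_j, u_j>) where u_j is the displayed integer vector. Then <v, e_j> = <v, u_j> / sqrt(<u_j, u_j>), so |<v, e_j>|^2 = <v, u_j>^2 / <u_j, u_j>.
Coefficients: <v, e_1> = 10/sqrt(9), <v, e_2> = 8/sqrt(315), <v, e_3> = 12/sqrt(14).
Square and sum: Σ |<v, e_j>|^2 = 108/5.
Compute ||v||^2 = v·v = 22.
Deficit = 22 − 108/5 = 2/5 ≥ 0, confirming Bessel's inequality. (The deficit equals ||v − Σ <v,e_j> e_j||^2, the squared distance from v to span{e_j}.)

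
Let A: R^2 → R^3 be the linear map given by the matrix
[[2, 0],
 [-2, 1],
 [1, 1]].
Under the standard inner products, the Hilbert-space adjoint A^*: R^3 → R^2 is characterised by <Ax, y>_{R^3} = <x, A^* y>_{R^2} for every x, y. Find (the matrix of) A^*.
A^* = A^T =
[[2, -2, 1],
 [0, 1, 1]]

For real matrices with standard dot products, the defining identity <Ax, y> = <x, A^* y> gives (Ax)^T y = x^T (A^*) y, i.e. x^T A^T y = x^T (A^*) y. Since this holds for all x, y, we must have A^* = A^T. Therefore
A^* =
[[2, -2, 1],
 [0, 1, 1]].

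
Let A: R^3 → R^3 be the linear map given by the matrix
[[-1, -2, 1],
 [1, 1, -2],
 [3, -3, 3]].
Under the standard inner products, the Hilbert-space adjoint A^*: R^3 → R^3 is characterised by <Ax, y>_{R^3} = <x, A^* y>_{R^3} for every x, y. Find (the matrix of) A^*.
A^* = A^T =
[[-1, 1, 3],
 [-2, 1, -3],
 [1, -2, 3]]

For real matrices with standard dot products, the defining identity <Ax, y> = <x, A^* y> gives (Ax)^T y = x^T (A^*) y, i.e. x^T A^T y = x^T (A^*) y. Since this holds for all x, y, we must have A^* = A^T. Therefore
A^* =
[[-1, 1, 3],
 [-2, 1, -3],
 [1, -2, 3]].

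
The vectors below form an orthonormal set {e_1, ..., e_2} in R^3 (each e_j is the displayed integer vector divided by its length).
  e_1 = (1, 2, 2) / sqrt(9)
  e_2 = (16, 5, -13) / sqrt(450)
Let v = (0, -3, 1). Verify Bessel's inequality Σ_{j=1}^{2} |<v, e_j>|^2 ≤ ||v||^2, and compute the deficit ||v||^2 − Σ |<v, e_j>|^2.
Σ |<v, e_j>|^2 = 88/25; ||v||^2 = 10; deficit = 162/25

Write each e_j = u_j / sqrt(<u_j, u_j>) where u_j is the displayed integer vector. Then <v, e_j> = <v, u_j> / sqrt(<u_j, u_j>), so |<v, e_j>|^2 = <v, u_j>^2 / <u_j, u_j>.
Coefficients: <v, e_1> = -4/sqrt(9), <v, e_2> = -28/sqrt(450).
Square and sum: Σ |<v, e_j>|^2 = 88/25.
Compute ||v||^2 = v·v = 10.
Deficit = 10 − 88/25 = 162/25 ≥ 0, confirming Bessel's inequality. (The deficit equals ||v − Σ <v,e_j> e_j||^2, the squared distance from v to span{e_j}.)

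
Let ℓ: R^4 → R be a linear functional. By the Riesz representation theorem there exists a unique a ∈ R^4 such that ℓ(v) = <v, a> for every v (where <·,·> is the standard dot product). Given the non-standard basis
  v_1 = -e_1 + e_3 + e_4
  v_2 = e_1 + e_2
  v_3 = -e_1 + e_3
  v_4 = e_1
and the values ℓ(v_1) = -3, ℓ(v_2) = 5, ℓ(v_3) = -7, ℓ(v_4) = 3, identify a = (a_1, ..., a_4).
a = (3, 2, -4, 4)

Write a = (a_1, ..., a_4) in the standard basis. For each basis vector v_i, ℓ(v_i) = <v_i, a> is a linear equation in the a_j's. Collect the n equations into a matrix system V a = ℓ, where row i of V is v_i (expressed in the standard basis). Since V is invertible (lower-triangular with 1s on the diagonal, up to permutation), solve by back-substitution:
  V =
[[-1, 0, 1, 1],
 [1, 1, 0, 0],
 [-1, 0, 1, 0],
 [1, 0, 0, 0]]
  V a = (-3, 5, -7, 3)
Solving gives a = (3, 2, -4, 4).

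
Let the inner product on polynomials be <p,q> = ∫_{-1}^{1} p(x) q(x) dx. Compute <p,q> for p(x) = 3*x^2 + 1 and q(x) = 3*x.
<p,q> = 0

Expand the product: p(x)·q(x) = 9*x^3 + 3*x.
∫_{-1}^{1} of each monomial x^k gives [2/(k+1) if k even, 0 if k odd]. Integrating term-by-term (or equivalently evaluating the antiderivative F(x) = 9*x^4/4 + 3*x^2/2 at the endpoints):
  F(1) − F(−1) = 15/4 − (15/4) = 0.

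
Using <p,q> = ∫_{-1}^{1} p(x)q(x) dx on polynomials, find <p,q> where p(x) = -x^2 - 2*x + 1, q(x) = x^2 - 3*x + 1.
<p,q> = 28/5

Expand the product: p(x)·q(x) = -x^4 + x^3 + 6*x^2 - 5*x + 1.
∫_{-1}^{1} of each monomial x^k gives [2/(k+1) if k even, 0 if k odd]. Integrating term-by-term (or equivalently evaluating the antiderivative F(x) = -x^5/5 + x^4/4 + 2*x^3 - 5*x^2/2 + x at the endpoints):
  F(1) − F(−1) = 11/20 − (-101/20) = 28/5.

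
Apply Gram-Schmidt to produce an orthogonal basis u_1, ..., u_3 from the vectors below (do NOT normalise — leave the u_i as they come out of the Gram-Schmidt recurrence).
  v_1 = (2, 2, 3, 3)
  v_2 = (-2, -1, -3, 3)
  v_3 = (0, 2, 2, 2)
Orthogonal basis:
  u_1 = (2, 2, 3, 3)
  u_2 = (-20/13, -7/13, -30/13, 48/13)
  u_3 = (-312/281, 228/281, 94/281, -38/281)

Apply the Gram-Schmidt recurrence
  u_1 = v_1
  u_i = v_i − Σ_{j<i} ((v_i · u_j) / (u_j · u_j)) · u_j.

Step by step this gives:
  u_1 = (2, 2, 3, 3)
  u_2 = (-20/13, -7/13, -30/13, 48/13)
  u_3 = (-312/281, 228/281, 94/281, -38/281)

Orthogonality check:
  u_2 · u_1 = 0 (should be 0)
  u_3 · u_1 = 0 (should be 0)
  u_3 · u_2 = 0 (should be 0)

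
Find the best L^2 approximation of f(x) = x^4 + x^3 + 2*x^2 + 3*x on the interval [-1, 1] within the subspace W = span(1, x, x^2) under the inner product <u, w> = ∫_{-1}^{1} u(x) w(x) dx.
g(x) = 20*x^2/7 + 18*x/5 - 3/35

The best approximation g ∈ W is the orthogonal projection of f onto W. Writing g = a_0 + a_1 x + a_2 x^2, the coefficients solve the normal equations G · a = b where
  G_{ij} = <φ_i, φ_j> and b_i = <f, φ_i>, with φ_0 = 1, φ_1 = x, φ_2 = x^2.
G =
  [2, 0, 2/3]
  [0, 2/3, 0]
  [2/3, 0, 2/5],
b = (26/15, 12/5, 38/35).
Solving gives a_0 = -3/35, a_1 = 18/5, a_2 = 20/7, so
  g(x) = 20*x^2/7 + 18*x/5 - 3/35.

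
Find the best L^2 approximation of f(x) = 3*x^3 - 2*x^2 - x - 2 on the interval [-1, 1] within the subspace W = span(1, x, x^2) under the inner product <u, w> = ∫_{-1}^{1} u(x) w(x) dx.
g(x) = -2*x^2 + 4*x/5 - 2

The best approximation g ∈ W is the orthogonal projection of f onto W. Writing g = a_0 + a_1 x + a_2 x^2, the coefficients solve the normal equations G · a = b where
  G_{ij} = <φ_i, φ_j> and b_i = <f, φ_i>, with φ_0 = 1, φ_1 = x, φ_2 = x^2.
G =
  [2, 0, 2/3]
  [0, 2/3, 0]
  [2/3, 0, 2/5],
b = (-16/3, 8/15, -32/15).
Solving gives a_0 = -2, a_1 = 4/5, a_2 = -2, so
  g(x) = -2*x^2 + 4*x/5 - 2.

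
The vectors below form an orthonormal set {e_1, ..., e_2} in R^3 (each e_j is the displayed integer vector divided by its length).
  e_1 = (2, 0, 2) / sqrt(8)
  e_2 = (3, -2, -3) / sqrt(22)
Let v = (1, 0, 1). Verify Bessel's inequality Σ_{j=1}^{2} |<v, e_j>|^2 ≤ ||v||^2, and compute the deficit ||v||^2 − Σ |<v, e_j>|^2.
Σ |<v, e_j>|^2 = 2; ||v||^2 = 2; deficit = 0

Write each e_j = u_j / sqrt(<u_j, u_j>) where u_j is the displayed integer vector. Then <v, e_j> = <v, u_j> / sqrt(<u_j, u_j>), so |<v, e_j>|^2 = <v, u_j>^2 / <u_j, u_j>.
Coefficients: <v, e_1> = 4/sqrt(8), <v, e_2> = 0/sqrt(22).
Square and sum: Σ |<v, e_j>|^2 = 2.
Compute ||v||^2 = v·v = 2.
Deficit = 2 − 2 = 0 ≥ 0, confirming Bessel's inequality. (The deficit equals ||v − Σ <v,e_j> e_j||^2, the squared distance from v to span{e_j}.)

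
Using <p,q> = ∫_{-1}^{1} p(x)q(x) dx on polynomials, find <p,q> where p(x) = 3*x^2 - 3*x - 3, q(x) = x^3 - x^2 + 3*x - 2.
<p,q> = 8/5

Expand the product: p(x)·q(x) = 3*x^5 - 6*x^4 + 9*x^3 - 12*x^2 - 3*x + 6.
∫_{-1}^{1} of each monomial x^k gives [2/(k+1) if k even, 0 if k odd]. Integrating term-by-term (or equivalently evaluating the antiderivative F(x) = x^6/2 - 6*x^5/5 + 9*x^4/4 - 4*x^3 - 3*x^2/2 + 6*x at the endpoints):
  F(1) − F(−1) = 41/20 − (9/20) = 8/5.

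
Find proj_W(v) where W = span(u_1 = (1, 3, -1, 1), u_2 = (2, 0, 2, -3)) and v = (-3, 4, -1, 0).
proj_W(v) = (14/195, 146/65, -278/195, 344/195)

Set up U = [u_1 | ... | u_2] ∈ R^(4×2). The projector onto W = col(U) is P = U (U^T U)^(-1) U^T.
Compute U^T U =
  [12, -3]
  [-3, 17],
and U^T v = (10, -8).
Solve U^T U · c = U^T v for the coefficients: c = (146/195, -22/65). The projection is proj_W(v) = U c.
Check: (v - proj_W(v)) · u_1 = 0  (should be 0).
Check: (v - proj_W(v)) · u_2 = 0  (should be 0).
Result: proj_W(v) = (14/195, 146/65, -278/195, 344/195).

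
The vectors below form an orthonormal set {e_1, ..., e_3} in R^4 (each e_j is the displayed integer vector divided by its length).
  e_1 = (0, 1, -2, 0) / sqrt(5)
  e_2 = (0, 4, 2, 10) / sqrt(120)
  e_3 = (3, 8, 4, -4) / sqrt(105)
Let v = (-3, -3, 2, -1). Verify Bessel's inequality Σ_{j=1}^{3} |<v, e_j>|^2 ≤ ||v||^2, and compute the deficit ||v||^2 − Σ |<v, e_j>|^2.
Σ |<v, e_j>|^2 = 167/10; ||v||^2 = 23; deficit = 63/10

Write each e_j = u_j / sqrt(<u_j, u_j>) where u_j is the displayed integer vector. Then <v, e_j> = <v, u_j> / sqrt(<u_j, u_j>), so |<v, e_j>|^2 = <v, u_j>^2 / <u_j, u_j>.
Coefficients: <v, e_1> = -7/sqrt(5), <v, e_2> = -18/sqrt(120), <v, e_3> = -21/sqrt(105).
Square and sum: Σ |<v, e_j>|^2 = 167/10.
Compute ||v||^2 = v·v = 23.
Deficit = 23 − 167/10 = 63/10 ≥ 0, confirming Bessel's inequality. (The deficit equals ||v − Σ <v,e_j> e_j||^2, the squared distance from v to span{e_j}.)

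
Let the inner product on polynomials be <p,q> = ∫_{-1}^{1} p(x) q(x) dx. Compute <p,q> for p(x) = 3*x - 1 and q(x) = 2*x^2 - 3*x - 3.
<p,q> = -4/3

Expand the product: p(x)·q(x) = 6*x^3 - 11*x^2 - 6*x + 3.
∫_{-1}^{1} of each monomial x^k gives [2/(k+1) if k even, 0 if k odd]. Integrating term-by-term (or equivalently evaluating the antiderivative F(x) = 3*x^4/2 - 11*x^3/3 - 3*x^2 + 3*x at the endpoints):
  F(1) − F(−1) = -13/6 − (-5/6) = -4/3.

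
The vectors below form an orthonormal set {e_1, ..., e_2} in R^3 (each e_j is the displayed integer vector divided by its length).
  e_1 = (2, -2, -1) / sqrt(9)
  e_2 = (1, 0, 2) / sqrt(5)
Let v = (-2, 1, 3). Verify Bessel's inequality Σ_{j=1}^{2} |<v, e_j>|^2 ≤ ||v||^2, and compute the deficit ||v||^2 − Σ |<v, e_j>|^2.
Σ |<v, e_j>|^2 = 61/5; ||v||^2 = 14; deficit = 9/5

Write each e_j = u_j / sqrt(<u_j, u_j>) where u_j is the displayed integer vector. Then <v, e_j> = <v, u_j> / sqrt(<u_j, u_j>), so |<v, e_j>|^2 = <v, u_j>^2 / <u_j, u_j>.
Coefficients: <v, e_1> = -9/sqrt(9), <v, e_2> = 4/sqrt(5).
Square and sum: Σ |<v, e_j>|^2 = 61/5.
Compute ||v||^2 = v·v = 14.
Deficit = 14 − 61/5 = 9/5 ≥ 0, confirming Bessel's inequality. (The deficit equals ||v − Σ <v,e_j> e_j||^2, the squared distance from v to span{e_j}.)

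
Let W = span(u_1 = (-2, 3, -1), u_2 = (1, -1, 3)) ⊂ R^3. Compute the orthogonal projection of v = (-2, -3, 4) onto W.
proj_W(v) = (10/9, -19/18, 65/18)

Set up U = [u_1 | ... | u_2] ∈ R^(3×2). The projector onto W = col(U) is P = U (U^T U)^(-1) U^T.
Compute U^T U =
  [14, -8]
  [-8, 11],
and U^T v = (-9, 13).
Solve U^T U · c = U^T v for the coefficients: c = (1/18, 11/9). The projection is proj_W(v) = U c.
Check: (v - proj_W(v)) · u_1 = 0  (should be 0).
Check: (v - proj_W(v)) · u_2 = 0  (should be 0).
Result: proj_W(v) = (10/9, -19/18, 65/18).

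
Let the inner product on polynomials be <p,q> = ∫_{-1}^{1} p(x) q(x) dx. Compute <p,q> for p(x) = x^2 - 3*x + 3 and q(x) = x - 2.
<p,q> = -46/3

Expand the product: p(x)·q(x) = x^3 - 5*x^2 + 9*x - 6.
∫_{-1}^{1} of each monomial x^k gives [2/(k+1) if k even, 0 if k odd]. Integrating term-by-term (or equivalently evaluating the antiderivative F(x) = x^4/4 - 5*x^3/3 + 9*x^2/2 - 6*x at the endpoints):
  F(1) − F(−1) = -35/12 − (149/12) = -46/3.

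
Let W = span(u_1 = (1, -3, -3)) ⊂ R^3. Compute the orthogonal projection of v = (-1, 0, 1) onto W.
proj_W(v) = (-4/19, 12/19, 12/19)

Set up U = [u_1 | ... | u_1] ∈ R^(3×1). The projector onto W = col(U) is P = U (U^T U)^(-1) U^T.
Compute U^T U =
  [19],
and U^T v = (-4).
Solve U^T U · c = U^T v for the coefficients: c = (-4/19). The projection is proj_W(v) = U c.
Check: (v - proj_W(v)) · u_1 = 0  (should be 0).
Result: proj_W(v) = (-4/19, 12/19, 12/19).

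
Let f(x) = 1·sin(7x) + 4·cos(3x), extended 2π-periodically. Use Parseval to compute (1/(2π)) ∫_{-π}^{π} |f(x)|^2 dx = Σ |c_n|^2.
Σ |c_n|^2 = 17/2

Expand |f|^2 and use orthogonality of {sin(nx), cos(mx)} on [-π, π]:
  ∫_{-π}^{π} sin(nx)^2 dx = π, ∫ cos(mx)^2 dx = π, and cross terms integrate to 0.
So ∫_{-π}^{π} f(x)^2 dx = 1^2 · π + 4^2 · π = (1 + 16)π.
Divide by 2π: (1 + 16)/2 = 17/2.
By Parseval, this equals Σ |c_n|^2.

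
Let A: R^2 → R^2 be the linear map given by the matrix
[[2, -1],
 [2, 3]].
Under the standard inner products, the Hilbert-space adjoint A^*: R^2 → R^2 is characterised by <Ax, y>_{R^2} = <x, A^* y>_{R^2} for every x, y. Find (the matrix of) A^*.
A^* = A^T =
[[2, 2],
 [-1, 3]]

For real matrices with standard dot products, the defining identity <Ax, y> = <x, A^* y> gives (Ax)^T y = x^T (A^*) y, i.e. x^T A^T y = x^T (A^*) y. Since this holds for all x, y, we must have A^* = A^T. Therefore
A^* =
[[2, 2],
 [-1, 3]].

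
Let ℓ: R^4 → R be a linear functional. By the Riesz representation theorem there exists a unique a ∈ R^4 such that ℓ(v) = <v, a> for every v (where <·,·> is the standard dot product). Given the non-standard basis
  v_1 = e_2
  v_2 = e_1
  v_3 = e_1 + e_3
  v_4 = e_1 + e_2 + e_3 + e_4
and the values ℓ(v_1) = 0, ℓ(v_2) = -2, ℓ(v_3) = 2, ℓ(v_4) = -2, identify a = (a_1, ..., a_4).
a = (-2, 0, 4, -4)

Write a = (a_1, ..., a_4) in the standard basis. For each basis vector v_i, ℓ(v_i) = <v_i, a> is a linear equation in the a_j's. Collect the n equations into a matrix system V a = ℓ, where row i of V is v_i (expressed in the standard basis). Since V is invertible (lower-triangular with 1s on the diagonal, up to permutation), solve by back-substitution:
  V =
[[0, 1, 0, 0],
 [1, 0, 0, 0],
 [1, 0, 1, 0],
 [1, 1, 1, 1]]
  V a = (0, -2, 2, -2)
Solving gives a = (-2, 0, 4, -4).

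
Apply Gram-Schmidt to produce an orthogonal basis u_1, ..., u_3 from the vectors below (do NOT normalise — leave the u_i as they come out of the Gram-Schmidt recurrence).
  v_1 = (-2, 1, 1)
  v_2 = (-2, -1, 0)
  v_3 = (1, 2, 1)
Orthogonal basis:
  u_1 = (-2, 1, 1)
  u_2 = (-1, -3/2, -1/2)
  u_3 = (1/21, -2/21, 4/21)

Apply the Gram-Schmidt recurrence
  u_1 = v_1
  u_i = v_i − Σ_{j<i} ((v_i · u_j) / (u_j · u_j)) · u_j.

Step by step this gives:
  u_1 = (-2, 1, 1)
  u_2 = (-1, -3/2, -1/2)
  u_3 = (1/21, -2/21, 4/21)

Orthogonality check:
  u_2 · u_1 = 0 (should be 0)
  u_3 · u_1 = 0 (should be 0)
  u_3 · u_2 = 0 (should be 0)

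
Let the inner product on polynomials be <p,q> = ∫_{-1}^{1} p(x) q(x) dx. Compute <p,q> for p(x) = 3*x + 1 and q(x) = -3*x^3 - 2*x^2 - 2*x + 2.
<p,q> = -74/15

Expand the product: p(x)·q(x) = -9*x^4 - 9*x^3 - 8*x^2 + 4*x + 2.
∫_{-1}^{1} of each monomial x^k gives [2/(k+1) if k even, 0 if k odd]. Integrating term-by-term (or equivalently evaluating the antiderivative F(x) = -9*x^5/5 - 9*x^4/4 - 8*x^3/3 + 2*x^2 + 2*x at the endpoints):
  F(1) − F(−1) = -163/60 − (133/60) = -74/15.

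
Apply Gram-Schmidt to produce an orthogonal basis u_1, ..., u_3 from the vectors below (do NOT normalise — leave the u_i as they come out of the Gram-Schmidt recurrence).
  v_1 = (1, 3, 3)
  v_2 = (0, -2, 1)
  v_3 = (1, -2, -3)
Orthogonal basis:
  u_1 = (1, 3, 3)
  u_2 = (3/19, -29/19, 28/19)
  u_3 = (153/86, -17/86, -17/43)

Apply the Gram-Schmidt recurrence
  u_1 = v_1
  u_i = v_i − Σ_{j<i} ((v_i · u_j) / (u_j · u_j)) · u_j.

Step by step this gives:
  u_1 = (1, 3, 3)
  u_2 = (3/19, -29/19, 28/19)
  u_3 = (153/86, -17/86, -17/43)

Orthogonality check:
  u_2 · u_1 = 0 (should be 0)
  u_3 · u_1 = 0 (should be 0)
  u_3 · u_2 = 0 (should be 0)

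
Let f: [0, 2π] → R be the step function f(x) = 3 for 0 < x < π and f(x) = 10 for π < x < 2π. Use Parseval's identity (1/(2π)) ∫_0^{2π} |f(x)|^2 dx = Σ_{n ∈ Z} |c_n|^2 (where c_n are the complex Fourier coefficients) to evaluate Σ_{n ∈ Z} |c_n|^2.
Σ |c_n|^2 = 109/2

Parseval equates the L^2 energy of f (normalised by 1/(2π)) with the ℓ^2 sum of its Fourier coefficients: (1/(2π)) ∫_0^{2π} |f|^2 = Σ |c_n|^2.
Compute the left side: (1/(2π)) [∫_0^π 3^2 dx + ∫_π^{2π} 10^2 dx] = (1/(2π)) · (9π + 100π) = (9 + 100)/2 = 109/2.
So Σ_{n ∈ Z} |c_n|^2 = 109/2.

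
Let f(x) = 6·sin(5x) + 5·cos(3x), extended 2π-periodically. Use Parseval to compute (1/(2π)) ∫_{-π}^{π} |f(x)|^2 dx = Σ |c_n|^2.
Σ |c_n|^2 = 61/2

Expand |f|^2 and use orthogonality of {sin(nx), cos(mx)} on [-π, π]:
  ∫_{-π}^{π} sin(nx)^2 dx = π, ∫ cos(mx)^2 dx = π, and cross terms integrate to 0.
So ∫_{-π}^{π} f(x)^2 dx = 6^2 · π + 5^2 · π = (36 + 25)π.
Divide by 2π: (36 + 25)/2 = 61/2.
By Parseval, this equals Σ |c_n|^2.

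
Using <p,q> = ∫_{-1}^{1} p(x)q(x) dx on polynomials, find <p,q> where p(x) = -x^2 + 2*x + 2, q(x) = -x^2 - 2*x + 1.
<p,q> = -4/15

Expand the product: p(x)·q(x) = x^4 - 7*x^2 - 2*x + 2.
∫_{-1}^{1} of each monomial x^k gives [2/(k+1) if k even, 0 if k odd]. Integrating term-by-term (or equivalently evaluating the antiderivative F(x) = x^5/5 - 7*x^3/3 - x^2 + 2*x at the endpoints):
  F(1) − F(−1) = -17/15 − (-13/15) = -4/15.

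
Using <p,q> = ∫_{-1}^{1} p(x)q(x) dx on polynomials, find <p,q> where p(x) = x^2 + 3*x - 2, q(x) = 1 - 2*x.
<p,q> = -22/3

Expand the product: p(x)·q(x) = -2*x^3 - 5*x^2 + 7*x - 2.
∫_{-1}^{1} of each monomial x^k gives [2/(k+1) if k even, 0 if k odd]. Integrating term-by-term (or equivalently evaluating the antiderivative F(x) = -x^4/2 - 5*x^3/3 + 7*x^2/2 - 2*x at the endpoints):
  F(1) − F(−1) = -2/3 − (20/3) = -22/3.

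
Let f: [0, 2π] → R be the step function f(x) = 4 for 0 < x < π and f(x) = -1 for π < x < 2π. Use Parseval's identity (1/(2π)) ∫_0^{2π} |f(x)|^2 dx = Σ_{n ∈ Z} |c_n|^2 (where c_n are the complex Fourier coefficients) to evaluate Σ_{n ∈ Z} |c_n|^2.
Σ |c_n|^2 = 17/2

Parseval equates the L^2 energy of f (normalised by 1/(2π)) with the ℓ^2 sum of its Fourier coefficients: (1/(2π)) ∫_0^{2π} |f|^2 = Σ |c_n|^2.
Compute the left side: (1/(2π)) [∫_0^π 4^2 dx + ∫_π^{2π} (-1)^2 dx] = (1/(2π)) · (16π + 1π) = (16 + 1)/2 = 17/2.
So Σ_{n ∈ Z} |c_n|^2 = 17/2.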